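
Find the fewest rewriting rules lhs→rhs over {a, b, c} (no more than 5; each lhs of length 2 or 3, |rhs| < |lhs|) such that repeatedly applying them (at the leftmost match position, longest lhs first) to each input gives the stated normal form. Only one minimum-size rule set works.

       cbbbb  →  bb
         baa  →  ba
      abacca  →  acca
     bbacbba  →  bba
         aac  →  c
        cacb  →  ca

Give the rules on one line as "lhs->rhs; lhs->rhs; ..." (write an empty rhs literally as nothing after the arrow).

aa->a; aac->c; ab->; cb->a

  | cbbbb => abbb => bb
  | baa => ba
  | abacca => acca
  | bbacbba => bbaaba => bbaba => bba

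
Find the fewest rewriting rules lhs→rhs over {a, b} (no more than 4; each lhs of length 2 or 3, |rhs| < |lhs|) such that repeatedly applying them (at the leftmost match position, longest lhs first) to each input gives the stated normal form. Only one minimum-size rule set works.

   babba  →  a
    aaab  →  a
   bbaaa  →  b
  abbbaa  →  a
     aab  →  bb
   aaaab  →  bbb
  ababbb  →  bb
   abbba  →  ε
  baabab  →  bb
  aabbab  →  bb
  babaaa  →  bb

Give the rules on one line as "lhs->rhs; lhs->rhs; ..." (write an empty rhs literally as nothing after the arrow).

aa->b; ab->; bab->a; bba->

  | babba => aba => a
  | aaab => bab => a
  | bbaaa => aa => b
  | abbbaa => bbaa => a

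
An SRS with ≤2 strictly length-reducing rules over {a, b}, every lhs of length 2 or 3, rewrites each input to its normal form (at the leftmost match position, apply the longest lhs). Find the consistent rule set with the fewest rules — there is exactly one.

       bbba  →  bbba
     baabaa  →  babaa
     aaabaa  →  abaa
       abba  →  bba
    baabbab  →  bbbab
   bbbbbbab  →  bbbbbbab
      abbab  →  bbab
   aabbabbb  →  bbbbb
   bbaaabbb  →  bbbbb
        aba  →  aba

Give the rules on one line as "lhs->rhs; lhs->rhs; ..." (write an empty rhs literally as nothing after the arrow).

aab->ab; abb->bb

  | bbba
  | baabaa => babaa
  | aaabaa => aabaa => abaa
  | abba => bba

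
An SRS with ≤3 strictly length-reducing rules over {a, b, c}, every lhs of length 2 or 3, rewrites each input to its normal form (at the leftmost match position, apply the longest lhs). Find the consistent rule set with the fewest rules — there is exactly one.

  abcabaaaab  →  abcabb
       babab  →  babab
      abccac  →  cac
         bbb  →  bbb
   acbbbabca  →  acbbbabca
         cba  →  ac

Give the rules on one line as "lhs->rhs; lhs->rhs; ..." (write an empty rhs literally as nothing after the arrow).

  | abcabaaaab => abcabaab => abcabb
  | babab
  | abccac => aacac => cac
  | bbb

aa->; bcc->ac; cba->ac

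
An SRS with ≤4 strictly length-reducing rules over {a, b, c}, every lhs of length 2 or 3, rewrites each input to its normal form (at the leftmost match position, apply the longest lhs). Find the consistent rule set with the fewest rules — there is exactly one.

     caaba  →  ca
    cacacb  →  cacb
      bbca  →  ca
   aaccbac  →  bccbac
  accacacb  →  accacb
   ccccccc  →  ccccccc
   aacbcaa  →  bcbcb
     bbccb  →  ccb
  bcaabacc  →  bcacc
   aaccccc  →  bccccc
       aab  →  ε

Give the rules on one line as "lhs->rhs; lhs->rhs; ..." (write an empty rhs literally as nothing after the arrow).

aa->b; aca->a; bb->

  | caaba => cbba => ca
  | cacacb => cacb
  | bbca => ca
  | aaccbac => bccbac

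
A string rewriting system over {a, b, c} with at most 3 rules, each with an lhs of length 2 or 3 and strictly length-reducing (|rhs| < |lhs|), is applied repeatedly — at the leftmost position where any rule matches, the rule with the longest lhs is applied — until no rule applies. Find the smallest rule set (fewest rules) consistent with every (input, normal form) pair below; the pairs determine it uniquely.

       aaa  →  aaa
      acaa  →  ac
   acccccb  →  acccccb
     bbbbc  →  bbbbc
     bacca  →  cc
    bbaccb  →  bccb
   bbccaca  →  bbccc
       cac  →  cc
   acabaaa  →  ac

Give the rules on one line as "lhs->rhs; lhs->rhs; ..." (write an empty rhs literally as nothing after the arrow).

  | aaa
  | acaa => aca => ac
  | acccccb
  | bbbbc

ba->; ca->c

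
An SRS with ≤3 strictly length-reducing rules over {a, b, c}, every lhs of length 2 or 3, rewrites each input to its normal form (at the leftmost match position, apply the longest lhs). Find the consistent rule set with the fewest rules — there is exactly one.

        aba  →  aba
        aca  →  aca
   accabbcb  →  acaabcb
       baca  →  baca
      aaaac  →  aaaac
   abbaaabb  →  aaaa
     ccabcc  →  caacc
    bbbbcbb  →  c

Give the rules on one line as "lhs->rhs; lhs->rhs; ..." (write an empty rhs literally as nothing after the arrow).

  | aba
  | aca
  | accabbcb => acaabcb
  | baca

bb->; cab->aa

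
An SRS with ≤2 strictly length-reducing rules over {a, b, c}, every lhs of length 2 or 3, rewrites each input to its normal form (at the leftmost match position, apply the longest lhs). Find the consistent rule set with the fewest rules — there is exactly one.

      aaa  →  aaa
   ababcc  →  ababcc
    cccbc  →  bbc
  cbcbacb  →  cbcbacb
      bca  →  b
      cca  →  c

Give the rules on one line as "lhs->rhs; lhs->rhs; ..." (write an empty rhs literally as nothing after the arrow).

ca->; ccc->b

  | aaa
  | ababcc
  | cccbc => bbc
  | cbcbacb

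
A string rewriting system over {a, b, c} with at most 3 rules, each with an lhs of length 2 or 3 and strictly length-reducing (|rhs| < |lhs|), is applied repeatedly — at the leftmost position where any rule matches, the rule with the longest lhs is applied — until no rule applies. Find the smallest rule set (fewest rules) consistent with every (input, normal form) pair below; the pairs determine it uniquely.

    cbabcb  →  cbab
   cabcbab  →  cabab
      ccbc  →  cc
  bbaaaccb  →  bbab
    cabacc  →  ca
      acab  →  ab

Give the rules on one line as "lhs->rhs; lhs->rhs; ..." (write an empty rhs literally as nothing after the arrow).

  | cbabcb => cbab
  | cabcbab => cabab
  | ccbc => cc
  | bbaaaccb => bbaacb => bbab

ac->; bc->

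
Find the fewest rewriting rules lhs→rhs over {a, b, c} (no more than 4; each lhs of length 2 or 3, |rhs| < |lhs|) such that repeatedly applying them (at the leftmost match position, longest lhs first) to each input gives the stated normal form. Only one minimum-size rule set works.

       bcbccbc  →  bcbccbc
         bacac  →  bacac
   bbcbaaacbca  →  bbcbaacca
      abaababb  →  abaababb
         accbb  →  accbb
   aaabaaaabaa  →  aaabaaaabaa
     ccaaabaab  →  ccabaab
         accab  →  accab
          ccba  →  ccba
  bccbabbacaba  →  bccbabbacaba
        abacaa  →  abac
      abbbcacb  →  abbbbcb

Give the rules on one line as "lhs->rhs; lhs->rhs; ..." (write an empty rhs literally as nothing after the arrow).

acb->c; bca->bb; caa->c

  | bcbccbc
  | bacac
  | bbcbaaacbca => bbcbaacca
  | abaababb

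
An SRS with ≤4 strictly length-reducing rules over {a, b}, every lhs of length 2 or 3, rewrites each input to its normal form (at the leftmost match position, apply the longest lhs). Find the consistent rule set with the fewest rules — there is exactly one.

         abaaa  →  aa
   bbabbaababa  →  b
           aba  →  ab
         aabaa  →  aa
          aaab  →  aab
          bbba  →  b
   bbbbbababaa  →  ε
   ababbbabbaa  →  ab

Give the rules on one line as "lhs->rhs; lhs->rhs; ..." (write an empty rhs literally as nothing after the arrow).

aaa->aa; ba->b; baa->; bbb->b

  | abaaa => aa
  | bbabbaababa => bbbbaababa => bbaababa => bbaba => bbba => ba => b
  | aba => ab
  | aabaa => aa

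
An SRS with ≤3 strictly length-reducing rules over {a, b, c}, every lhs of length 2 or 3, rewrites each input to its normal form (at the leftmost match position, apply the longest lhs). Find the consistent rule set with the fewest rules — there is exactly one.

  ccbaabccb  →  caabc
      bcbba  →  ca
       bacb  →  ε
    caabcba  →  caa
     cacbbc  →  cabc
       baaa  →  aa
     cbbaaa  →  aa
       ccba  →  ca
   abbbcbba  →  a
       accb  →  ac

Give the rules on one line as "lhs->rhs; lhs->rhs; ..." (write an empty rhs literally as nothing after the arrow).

  | ccbaabccb => caabccb => caabc
  | bcbba => bba => ca
  | bacb => cb => ε
  | caabcba => caaba => caa

ba->; bb->c; cb->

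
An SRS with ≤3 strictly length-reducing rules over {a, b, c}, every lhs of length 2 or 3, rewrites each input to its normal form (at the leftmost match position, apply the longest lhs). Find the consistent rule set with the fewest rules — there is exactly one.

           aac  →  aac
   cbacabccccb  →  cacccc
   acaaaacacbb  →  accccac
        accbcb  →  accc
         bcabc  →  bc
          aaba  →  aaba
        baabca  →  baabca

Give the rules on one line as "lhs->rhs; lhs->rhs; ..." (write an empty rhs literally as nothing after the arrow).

  | aac
  | cbacabccccb => cacabccccb => caccccb => cacccc
  | acaaaacacbb => accaacacbb => accccacbb => accccacb => accccac
  | accbcb => acccb => accc

caa->cc; cab->; cb->c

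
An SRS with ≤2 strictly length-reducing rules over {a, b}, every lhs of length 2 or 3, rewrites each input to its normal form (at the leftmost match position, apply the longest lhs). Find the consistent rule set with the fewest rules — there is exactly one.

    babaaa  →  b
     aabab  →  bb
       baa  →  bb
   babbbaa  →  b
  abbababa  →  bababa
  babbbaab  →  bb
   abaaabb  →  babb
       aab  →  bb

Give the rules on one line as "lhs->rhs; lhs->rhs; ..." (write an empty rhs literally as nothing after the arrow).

aa->b; bba->aa

  | babaaa => babba => baaa => bba => aa => b
  | aabab => bbab => aab => bb
  | baa => bb
  | babbbaa => babaaa => babba => baaa => bba => aa => b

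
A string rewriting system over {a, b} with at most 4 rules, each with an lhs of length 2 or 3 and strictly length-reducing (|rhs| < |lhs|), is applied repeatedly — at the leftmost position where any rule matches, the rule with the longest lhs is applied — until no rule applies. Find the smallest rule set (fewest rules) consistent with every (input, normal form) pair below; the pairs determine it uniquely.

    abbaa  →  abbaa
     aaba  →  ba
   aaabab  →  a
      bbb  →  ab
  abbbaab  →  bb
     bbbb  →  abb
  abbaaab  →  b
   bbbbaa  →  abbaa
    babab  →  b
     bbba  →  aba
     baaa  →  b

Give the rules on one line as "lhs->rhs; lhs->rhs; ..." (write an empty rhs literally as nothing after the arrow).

  | abbaa
  | aaba => ba
  | aaabab => bab => a
  | bbb => ab

aaa->; aab->b; bab->a; bbb->ab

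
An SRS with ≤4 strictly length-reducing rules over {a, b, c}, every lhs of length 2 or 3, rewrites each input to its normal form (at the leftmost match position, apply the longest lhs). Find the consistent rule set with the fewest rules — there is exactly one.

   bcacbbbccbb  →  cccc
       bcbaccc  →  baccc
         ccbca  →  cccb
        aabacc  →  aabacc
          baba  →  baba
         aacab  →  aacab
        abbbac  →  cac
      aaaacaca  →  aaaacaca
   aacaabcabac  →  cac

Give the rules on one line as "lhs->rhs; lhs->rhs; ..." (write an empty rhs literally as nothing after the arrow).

acb->bb; bb->c; bc->; bca->cb

  | bcacbbbccbb => cbcbbbccbb => cbbbccbb => ccbccbb => cccbb => cccc
  | bcbaccc => baccc
  | ccbca => cccb
  | aabacc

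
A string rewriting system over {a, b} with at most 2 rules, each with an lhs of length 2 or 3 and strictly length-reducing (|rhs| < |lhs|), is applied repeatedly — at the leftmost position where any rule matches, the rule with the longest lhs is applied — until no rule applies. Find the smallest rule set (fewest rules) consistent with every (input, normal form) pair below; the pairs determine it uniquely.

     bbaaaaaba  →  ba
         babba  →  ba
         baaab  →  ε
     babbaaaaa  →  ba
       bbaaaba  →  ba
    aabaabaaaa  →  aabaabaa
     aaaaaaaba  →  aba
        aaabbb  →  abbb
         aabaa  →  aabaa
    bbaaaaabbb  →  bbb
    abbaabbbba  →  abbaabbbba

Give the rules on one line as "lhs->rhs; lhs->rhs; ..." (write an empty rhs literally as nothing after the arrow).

aaa->a; bab->

  | bbaaaaaba => bbaaaba => bbaba => ba
  | babba => ba
  | baaab => bab => ε
  | babbaaaaa => baaaaa => baaa => ba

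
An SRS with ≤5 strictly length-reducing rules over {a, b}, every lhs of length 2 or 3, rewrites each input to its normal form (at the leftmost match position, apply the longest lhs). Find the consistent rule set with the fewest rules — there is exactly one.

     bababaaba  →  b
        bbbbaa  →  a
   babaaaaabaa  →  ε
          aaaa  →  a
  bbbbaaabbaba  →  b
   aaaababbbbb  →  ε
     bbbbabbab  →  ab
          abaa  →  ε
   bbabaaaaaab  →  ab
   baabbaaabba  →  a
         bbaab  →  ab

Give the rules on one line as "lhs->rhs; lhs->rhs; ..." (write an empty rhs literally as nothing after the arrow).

  | bababaaba => babaaba => baaba => aba => b
  | bbbbaa => bbaa => aa => a
  | babaaaaabaa => baaaaabaa => aaaabaa => aaabaa => aabaa => abaa => ba => ε
  | aaaa => aaa => aa => a

aa->a; aba->b; ba->; bb->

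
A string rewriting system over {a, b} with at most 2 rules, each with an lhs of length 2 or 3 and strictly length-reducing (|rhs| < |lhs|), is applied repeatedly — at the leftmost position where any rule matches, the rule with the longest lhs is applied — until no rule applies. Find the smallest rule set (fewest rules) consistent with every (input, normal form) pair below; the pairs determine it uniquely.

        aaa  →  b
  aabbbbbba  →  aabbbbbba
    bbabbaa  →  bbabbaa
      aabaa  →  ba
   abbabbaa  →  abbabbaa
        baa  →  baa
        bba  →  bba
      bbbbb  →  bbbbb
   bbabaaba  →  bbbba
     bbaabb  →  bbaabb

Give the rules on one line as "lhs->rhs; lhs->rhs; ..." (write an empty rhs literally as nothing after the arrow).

  | aaa => b
  | aabbbbbba
  | bbabbaa
  | aabaa => aaaa => ba

aaa->b; aba->aa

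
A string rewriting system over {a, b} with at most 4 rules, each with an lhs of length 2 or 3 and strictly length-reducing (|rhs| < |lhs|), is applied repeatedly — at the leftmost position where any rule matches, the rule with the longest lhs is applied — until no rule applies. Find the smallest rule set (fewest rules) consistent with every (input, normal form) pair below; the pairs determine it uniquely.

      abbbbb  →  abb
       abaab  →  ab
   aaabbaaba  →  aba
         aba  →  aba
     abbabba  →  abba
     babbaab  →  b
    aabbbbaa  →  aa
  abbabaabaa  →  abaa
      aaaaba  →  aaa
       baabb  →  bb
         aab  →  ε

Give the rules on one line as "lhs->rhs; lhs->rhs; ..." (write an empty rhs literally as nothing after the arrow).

aab->; bab->; bbb->

  | abbbbb => abb
  | abaab => ab
  | aaabbaaba => abaaba => aba
  | aba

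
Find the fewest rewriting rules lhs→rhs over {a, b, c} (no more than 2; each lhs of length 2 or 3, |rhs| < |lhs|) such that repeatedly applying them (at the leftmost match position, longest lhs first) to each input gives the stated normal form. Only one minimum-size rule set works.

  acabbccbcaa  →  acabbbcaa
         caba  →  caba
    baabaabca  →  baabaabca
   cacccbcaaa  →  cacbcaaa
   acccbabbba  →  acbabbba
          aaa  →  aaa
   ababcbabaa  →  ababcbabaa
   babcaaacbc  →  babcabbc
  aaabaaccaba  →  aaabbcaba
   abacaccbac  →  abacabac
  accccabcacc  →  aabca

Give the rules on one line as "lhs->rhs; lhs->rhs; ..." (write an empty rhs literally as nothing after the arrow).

  | acabbccbcaa => acabbbcaa
  | caba
  | baabaabca
  | cacccbcaaa => cacbcaaa

aac->b; cc->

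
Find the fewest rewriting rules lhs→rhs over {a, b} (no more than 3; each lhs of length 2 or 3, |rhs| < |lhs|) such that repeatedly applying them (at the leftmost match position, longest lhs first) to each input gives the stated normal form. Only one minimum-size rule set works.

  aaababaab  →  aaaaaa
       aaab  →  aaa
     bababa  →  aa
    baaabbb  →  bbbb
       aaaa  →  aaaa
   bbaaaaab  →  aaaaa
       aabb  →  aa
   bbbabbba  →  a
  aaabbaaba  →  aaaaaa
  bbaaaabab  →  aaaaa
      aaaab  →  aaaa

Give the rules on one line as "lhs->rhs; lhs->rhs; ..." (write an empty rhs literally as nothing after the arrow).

  | aaababaab => aaaabaab => aaaaaab => aaaaaa
  | aaab => aaa
  | bababa => bbaba => aba => aa
  | baaabbb => baabbb => babbb => bbbb

ab->a; ba->b; bba->a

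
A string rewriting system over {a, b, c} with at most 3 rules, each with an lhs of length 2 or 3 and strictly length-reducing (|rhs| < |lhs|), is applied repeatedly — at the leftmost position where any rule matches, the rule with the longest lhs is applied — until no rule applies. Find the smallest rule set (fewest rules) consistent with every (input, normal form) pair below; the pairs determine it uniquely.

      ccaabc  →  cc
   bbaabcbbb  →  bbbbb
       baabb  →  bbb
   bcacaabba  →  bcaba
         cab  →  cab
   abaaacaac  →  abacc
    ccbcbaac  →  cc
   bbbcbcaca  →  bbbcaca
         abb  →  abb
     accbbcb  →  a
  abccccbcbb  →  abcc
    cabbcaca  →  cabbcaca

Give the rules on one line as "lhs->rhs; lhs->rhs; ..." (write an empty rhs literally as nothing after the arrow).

aa->; cb->

  | ccaabc => ccbc => cc
  | bbaabcbbb => bbbcbbb => bbbbb
  | baabb => bbb
  | bcacaabba => bcacbba => bcaba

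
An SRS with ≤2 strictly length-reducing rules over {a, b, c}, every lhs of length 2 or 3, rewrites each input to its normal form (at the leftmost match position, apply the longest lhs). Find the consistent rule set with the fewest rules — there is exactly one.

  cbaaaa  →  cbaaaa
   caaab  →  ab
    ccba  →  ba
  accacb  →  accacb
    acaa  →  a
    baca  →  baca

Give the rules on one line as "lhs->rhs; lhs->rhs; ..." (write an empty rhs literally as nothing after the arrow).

caa->; ccb->b

  | cbaaaa
  | caaab => ab
  | ccba => ba
  | accacb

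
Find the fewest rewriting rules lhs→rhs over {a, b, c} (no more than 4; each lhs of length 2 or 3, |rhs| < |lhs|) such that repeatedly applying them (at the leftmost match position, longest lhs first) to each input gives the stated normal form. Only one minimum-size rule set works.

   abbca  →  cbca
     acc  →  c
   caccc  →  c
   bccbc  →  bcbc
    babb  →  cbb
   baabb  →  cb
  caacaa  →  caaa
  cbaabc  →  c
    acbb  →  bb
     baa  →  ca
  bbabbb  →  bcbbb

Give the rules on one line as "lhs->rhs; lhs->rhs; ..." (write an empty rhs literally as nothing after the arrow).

  | abbca => cbca
  | acc => c
  | caccc => ccc => cc => c
  | bccbc => bcbc

ab->c; ac->; ba->c; cc->c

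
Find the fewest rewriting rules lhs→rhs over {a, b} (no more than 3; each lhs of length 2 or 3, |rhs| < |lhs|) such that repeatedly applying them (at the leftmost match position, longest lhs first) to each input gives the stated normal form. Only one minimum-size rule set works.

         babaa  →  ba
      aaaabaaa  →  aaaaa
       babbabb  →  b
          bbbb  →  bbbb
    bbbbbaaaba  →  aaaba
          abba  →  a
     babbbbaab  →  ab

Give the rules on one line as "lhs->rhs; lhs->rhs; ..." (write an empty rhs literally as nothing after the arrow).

  | babaa => ba
  | aaaabaaa => aaaaa
  | babbabb => babb => b
  | bbbb

abb->; baa->; bba->aa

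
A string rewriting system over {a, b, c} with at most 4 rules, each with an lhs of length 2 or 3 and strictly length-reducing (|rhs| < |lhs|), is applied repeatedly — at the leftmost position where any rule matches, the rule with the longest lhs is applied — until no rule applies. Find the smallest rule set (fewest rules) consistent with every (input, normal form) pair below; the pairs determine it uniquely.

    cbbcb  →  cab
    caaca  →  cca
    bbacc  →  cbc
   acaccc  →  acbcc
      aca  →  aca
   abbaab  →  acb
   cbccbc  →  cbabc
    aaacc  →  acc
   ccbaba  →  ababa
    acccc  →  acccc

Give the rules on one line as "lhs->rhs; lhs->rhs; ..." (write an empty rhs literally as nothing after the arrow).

  | cbbcb => cccb => cab
  | caaca => cca
  | bbacc => cacc => cbc
  | acaccc => acbcc

aa->; bb->c; cac->cb; ccb->ab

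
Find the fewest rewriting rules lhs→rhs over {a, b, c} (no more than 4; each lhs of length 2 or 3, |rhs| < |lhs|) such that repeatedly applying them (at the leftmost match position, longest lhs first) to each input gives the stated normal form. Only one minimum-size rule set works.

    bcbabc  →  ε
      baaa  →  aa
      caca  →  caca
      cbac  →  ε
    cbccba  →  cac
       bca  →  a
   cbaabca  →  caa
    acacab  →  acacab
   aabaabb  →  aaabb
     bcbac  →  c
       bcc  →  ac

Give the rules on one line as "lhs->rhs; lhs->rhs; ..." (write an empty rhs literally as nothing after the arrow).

  | bcbabc => babc => bc => ε
  | baaa => aa
  | caca
  | cbac => cc => ε

ba->; bc->; bcc->ac; cc->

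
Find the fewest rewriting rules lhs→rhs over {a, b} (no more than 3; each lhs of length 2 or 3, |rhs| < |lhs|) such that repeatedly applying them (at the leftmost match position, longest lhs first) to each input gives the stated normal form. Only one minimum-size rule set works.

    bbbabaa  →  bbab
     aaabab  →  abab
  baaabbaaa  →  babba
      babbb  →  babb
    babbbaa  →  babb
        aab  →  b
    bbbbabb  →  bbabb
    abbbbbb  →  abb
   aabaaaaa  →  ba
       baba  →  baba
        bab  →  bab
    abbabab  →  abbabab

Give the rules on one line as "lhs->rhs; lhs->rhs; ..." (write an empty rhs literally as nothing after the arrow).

aa->; bbb->bb

  | bbbabaa => bbabaa => bbab
  | aaabab => abab
  | baaabbaaa => babbaaa => babba
  | babbb => babb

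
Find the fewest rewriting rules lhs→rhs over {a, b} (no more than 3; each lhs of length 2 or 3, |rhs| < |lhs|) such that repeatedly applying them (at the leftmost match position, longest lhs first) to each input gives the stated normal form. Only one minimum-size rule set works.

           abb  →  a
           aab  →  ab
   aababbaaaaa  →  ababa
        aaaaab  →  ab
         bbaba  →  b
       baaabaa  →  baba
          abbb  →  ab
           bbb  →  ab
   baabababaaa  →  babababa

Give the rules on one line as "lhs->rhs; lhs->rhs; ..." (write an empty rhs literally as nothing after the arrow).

  | abb => aa => a
  | aab => ab
  | aababbaaaaa => ababbaaaaa => ababaaaa => ababaaa => ababaa => ababa
  | aaaaab => aaaab => aaab => aab => ab

aa->a; bb->a; bba->b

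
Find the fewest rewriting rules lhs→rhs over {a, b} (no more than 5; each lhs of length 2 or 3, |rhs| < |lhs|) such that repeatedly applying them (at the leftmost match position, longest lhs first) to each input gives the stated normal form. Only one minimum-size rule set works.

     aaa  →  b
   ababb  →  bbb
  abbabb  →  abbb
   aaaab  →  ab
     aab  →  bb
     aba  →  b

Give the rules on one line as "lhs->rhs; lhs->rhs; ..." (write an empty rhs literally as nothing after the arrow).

  | aaa => b
  | ababb => aabb => bbb
  | abbabb => abbb
  | aaaab => bab => ab

aa->b; aaa->b; ba->a; bba->b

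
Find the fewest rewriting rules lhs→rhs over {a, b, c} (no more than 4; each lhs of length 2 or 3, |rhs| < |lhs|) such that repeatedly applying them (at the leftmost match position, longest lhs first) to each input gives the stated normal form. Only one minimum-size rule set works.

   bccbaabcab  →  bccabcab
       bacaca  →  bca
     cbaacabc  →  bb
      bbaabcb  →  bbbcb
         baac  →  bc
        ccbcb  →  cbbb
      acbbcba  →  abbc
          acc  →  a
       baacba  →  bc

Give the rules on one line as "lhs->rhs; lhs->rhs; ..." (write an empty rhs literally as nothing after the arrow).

aa->; ac->a; cba->c; cbc->bb

  | bccbaabcab => bccabcab
  | bacaca => baaca => bca
  | cbaacabc => cacabc => caabc => cbc => bb
  | bbaabcb => bbbcb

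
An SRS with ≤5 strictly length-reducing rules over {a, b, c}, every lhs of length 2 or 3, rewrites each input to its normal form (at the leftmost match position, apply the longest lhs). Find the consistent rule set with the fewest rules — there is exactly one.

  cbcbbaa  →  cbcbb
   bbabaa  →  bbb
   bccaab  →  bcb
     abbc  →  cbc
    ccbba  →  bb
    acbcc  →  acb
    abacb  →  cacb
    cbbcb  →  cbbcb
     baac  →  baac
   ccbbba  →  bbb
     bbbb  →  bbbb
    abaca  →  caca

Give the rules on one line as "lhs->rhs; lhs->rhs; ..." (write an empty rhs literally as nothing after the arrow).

  | cbcbbaa => cbcbba => cbcbb
  | bbabaa => bbbaa => bbba => bbb
  | bccaab => baab => bcb
  | abbc => cbc

aab->cb; ab->c; bba->bb; cc->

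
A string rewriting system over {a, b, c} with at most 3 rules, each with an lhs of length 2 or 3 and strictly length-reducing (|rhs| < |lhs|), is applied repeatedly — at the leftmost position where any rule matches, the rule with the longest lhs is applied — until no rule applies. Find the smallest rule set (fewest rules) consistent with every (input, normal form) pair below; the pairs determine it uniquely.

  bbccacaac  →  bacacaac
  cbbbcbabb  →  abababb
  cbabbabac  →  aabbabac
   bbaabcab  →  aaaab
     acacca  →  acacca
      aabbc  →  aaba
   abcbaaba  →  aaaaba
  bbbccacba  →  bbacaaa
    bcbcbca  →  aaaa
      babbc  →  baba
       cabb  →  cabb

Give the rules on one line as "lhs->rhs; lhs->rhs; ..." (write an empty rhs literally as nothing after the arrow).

  | bbccacaac => bacacaac
  | cbbbcbabb => abbcbabb => abababb
  | cbabbabac => aabbabac
  | bbaabcab => baabcab => aabcab => aaaab

baa->aa; bc->a; cb->a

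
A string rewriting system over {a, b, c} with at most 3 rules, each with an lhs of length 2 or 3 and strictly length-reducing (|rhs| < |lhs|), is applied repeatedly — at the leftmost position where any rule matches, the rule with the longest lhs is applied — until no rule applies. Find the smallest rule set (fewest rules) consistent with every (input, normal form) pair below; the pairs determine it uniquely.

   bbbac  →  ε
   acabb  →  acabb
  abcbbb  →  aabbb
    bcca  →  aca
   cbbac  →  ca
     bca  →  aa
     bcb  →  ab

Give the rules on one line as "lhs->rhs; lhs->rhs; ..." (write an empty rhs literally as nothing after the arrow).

ba->; bc->a

  | bbbac => bbc => ba => ε
  | acabb
  | abcbbb => aabbb
  | bcca => aca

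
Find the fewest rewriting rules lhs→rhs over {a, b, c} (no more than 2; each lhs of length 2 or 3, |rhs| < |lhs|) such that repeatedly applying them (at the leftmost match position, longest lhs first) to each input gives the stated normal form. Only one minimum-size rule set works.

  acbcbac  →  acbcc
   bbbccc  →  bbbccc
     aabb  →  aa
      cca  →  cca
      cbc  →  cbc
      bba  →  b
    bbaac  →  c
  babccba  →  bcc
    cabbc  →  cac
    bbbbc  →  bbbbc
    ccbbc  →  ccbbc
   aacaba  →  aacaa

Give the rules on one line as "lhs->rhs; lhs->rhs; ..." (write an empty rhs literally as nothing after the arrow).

  | acbcbac => acbcc
  | bbbccc
  | aabb => aab => aa
  | cca

ab->a; ba->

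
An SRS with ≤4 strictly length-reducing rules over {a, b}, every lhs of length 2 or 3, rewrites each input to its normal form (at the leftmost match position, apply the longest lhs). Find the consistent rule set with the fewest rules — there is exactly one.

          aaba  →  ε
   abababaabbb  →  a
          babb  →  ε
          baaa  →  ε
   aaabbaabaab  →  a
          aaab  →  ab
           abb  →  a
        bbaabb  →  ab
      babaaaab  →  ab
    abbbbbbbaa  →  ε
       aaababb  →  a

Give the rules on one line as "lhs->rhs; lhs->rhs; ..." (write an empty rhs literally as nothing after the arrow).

  | aaba => aa => ε
  | abababaabbb => ababaabbb => abaabbb => aabbb => abb => a
  | babb => bb => ε
  | baaa => aa => ε

aa->; aab->a; ba->; bb->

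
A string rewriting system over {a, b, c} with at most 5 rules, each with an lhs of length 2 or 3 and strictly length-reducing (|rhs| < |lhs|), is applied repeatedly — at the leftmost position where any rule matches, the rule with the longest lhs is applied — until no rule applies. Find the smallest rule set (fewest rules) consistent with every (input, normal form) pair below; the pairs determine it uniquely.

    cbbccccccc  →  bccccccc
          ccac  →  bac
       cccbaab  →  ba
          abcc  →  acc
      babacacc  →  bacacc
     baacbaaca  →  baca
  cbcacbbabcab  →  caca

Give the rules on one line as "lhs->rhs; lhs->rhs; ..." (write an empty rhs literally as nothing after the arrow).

  | cbbccccccc => bccccccc
  | ccac => bac
  | cccbaab => ccaab => baab => bab => ba
  | abcc => acc

aa->a; ab->a; cb->; cca->ba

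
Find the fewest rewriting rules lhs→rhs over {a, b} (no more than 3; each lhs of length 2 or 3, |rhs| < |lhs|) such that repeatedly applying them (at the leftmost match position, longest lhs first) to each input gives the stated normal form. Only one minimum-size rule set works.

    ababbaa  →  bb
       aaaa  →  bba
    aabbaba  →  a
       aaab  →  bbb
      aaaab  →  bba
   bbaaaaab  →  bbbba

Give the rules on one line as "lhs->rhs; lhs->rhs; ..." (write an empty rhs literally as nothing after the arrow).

aa->a; aaa->bb; ab->a

  | ababbaa => aabbaa => abbaa => abaa => aaa => bb
  | aaaa => bba
  | aabbaba => abbaba => ababa => aaba => aba => aa => a
  | aaab => bbb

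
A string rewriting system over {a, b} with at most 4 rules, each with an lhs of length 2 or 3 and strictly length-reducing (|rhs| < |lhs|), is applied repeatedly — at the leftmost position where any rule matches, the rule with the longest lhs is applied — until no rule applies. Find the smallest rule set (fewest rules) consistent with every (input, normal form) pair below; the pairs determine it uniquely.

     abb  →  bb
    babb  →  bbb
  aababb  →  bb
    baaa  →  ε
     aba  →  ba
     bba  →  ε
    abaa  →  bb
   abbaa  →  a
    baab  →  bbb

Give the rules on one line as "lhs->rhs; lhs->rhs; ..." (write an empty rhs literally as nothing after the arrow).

  | abb => bb
  | babb => bbb
  | aababb => bbabb => bb
  | baaa => bba => ε

aa->b; ab->b; bba->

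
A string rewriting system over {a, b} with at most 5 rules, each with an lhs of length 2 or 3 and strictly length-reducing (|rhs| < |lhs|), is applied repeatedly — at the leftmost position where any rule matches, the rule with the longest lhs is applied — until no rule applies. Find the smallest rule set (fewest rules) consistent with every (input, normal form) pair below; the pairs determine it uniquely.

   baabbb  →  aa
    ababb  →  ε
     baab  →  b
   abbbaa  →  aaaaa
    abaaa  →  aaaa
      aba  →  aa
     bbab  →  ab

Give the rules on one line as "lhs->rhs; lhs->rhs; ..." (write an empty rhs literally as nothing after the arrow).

  | baabbb => aabbb => bbb => aa
  | ababb => aabb => bb => ε
  | baab => aab => b
  | abbbaa => aaaaa

aab->b; ba->a; bb->; bbb->aa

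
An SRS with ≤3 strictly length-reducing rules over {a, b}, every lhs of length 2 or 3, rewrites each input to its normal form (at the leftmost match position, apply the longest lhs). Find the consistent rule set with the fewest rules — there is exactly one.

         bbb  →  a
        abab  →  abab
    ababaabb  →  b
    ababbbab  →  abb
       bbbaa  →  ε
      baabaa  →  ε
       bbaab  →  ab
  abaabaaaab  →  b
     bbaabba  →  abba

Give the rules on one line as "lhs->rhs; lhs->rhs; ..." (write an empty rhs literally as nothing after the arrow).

  | bbb => a
  | abab
  | ababaabb => ababbbb => abaab => abbb => aa => b
  | ababbbab => abaaab => abb

aa->b; aaa->; bbb->a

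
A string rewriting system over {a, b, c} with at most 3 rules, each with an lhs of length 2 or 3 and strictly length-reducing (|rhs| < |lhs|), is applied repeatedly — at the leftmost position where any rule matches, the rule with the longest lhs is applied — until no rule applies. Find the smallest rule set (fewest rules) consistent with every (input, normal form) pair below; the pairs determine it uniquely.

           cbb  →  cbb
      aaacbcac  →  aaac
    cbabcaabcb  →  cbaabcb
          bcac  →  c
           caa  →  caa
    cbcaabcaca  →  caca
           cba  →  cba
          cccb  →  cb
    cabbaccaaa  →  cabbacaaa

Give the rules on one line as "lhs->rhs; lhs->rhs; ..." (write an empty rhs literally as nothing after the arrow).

  | cbb
  | aaacbcac => aaacc => aaac
  | cbabcaabcb => cbaabcb
  | bcac => c

bca->; cc->c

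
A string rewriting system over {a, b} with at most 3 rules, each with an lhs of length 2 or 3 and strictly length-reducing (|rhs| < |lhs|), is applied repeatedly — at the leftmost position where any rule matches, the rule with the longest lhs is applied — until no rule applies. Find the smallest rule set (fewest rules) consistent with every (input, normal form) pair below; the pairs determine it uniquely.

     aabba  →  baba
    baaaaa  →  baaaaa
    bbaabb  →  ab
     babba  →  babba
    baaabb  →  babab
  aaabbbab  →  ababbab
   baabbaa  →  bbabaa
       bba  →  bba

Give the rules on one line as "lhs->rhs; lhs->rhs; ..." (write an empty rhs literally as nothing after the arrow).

aab->ba; bbb->

  | aabba => baba
  | baaaaa
  | bbaabb => bbbab => ab
  | babba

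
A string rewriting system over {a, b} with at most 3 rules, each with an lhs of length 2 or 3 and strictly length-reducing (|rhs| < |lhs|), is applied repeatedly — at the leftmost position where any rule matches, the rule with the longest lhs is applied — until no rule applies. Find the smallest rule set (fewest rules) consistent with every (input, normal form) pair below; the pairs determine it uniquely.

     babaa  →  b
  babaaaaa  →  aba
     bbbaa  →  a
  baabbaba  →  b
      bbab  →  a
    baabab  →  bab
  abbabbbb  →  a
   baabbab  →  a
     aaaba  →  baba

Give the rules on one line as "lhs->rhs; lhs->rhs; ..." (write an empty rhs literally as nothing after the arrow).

aa->b; baa->ab; bb->a

  | babaa => baab => abb => aa => b
  | babaaaaa => baabaaa => abbaaa => aaaaa => baaa => aba
  | bbbaa => abaa => aab => bb => a
  | baabbaba => abbbaba => aababa => bbaba => aaba => bba => aa => b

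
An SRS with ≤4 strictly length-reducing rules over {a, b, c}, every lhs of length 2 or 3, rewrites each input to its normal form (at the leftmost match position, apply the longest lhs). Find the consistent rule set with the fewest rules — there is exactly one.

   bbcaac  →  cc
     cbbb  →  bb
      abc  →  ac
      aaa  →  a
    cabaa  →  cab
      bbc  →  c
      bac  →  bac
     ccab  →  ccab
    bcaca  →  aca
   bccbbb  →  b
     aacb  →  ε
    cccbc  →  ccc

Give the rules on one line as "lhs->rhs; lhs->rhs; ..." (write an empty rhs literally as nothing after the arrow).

  | bbcaac => bcaac => caac => cc
  | cbbb => bb
  | abc => ac
  | aaa => a

aa->; bc->c; cac->ac; cb->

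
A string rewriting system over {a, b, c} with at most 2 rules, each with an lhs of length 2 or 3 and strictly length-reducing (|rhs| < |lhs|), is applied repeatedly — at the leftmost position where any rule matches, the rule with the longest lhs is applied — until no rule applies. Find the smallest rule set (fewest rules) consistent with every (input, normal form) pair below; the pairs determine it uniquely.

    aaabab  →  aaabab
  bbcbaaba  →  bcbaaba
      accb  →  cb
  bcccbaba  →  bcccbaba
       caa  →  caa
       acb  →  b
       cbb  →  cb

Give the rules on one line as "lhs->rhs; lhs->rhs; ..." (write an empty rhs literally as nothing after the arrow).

  | aaabab
  | bbcbaaba => bcbaaba
  | accb => cb
  | bcccbaba

ac->; bb->b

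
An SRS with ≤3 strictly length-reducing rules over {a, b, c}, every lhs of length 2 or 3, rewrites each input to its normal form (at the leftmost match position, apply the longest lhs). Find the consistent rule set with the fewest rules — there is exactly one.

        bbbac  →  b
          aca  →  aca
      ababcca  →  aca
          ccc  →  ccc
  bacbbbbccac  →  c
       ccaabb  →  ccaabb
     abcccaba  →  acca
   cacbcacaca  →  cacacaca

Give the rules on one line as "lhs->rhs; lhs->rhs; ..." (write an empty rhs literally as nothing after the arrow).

ba->; bc->

  | bbbac => bbc => b
  | aca
  | ababcca => abcca => aca
  | ccc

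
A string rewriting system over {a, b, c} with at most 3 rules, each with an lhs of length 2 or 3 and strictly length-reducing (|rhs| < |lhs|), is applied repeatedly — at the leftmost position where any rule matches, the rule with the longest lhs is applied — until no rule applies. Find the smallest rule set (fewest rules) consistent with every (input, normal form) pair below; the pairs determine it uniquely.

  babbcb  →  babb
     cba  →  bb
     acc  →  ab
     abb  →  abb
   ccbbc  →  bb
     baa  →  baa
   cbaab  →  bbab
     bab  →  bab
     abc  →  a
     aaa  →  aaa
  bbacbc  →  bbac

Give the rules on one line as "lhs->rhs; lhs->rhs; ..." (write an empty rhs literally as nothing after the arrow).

  | babbcb => babb
  | cba => bb
  | acc => ab
  | abb

bc->; cba->bb; cc->b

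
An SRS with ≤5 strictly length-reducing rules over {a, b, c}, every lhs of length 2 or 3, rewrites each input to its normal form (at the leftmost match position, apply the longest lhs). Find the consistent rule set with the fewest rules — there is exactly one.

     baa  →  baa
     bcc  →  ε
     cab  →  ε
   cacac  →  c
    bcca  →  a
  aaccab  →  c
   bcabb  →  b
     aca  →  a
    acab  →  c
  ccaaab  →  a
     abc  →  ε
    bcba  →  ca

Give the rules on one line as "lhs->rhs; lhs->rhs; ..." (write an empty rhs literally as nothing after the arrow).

  | baa
  | bcc => ac => ε
  | cab => cc => ε
  | cacac => cac => c

ab->c; ac->; bc->a; cc->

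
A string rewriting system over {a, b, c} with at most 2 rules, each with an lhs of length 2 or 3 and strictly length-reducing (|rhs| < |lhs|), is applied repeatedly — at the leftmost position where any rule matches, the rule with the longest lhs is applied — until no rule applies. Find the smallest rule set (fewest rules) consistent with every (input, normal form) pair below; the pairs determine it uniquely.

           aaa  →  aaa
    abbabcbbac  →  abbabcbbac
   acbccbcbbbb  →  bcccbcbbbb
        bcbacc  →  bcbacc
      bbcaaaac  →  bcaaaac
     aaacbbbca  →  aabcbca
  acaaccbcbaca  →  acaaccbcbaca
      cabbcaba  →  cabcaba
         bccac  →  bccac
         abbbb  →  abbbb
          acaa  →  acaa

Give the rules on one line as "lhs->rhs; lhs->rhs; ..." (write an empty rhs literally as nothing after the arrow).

  | aaa
  | abbabcbbac
  | acbccbcbbbb => bcccbcbbbb
  | bcbacc

acb->bc; bbc->bc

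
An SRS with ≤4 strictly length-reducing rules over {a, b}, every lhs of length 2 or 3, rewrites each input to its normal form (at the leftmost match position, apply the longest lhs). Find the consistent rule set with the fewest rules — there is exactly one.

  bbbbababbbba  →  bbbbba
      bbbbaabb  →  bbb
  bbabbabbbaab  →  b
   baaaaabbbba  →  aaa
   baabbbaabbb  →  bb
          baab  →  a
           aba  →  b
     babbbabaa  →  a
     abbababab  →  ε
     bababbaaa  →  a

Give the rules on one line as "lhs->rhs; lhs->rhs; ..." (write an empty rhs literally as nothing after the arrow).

ab->a; aba->b; baa->a; bab->

  | bbbbababbbba => bbbabbbba => bbbbba
  | bbbbaabb => bbbabb => bbb
  | bbabbabbbaab => bbabbbaab => bbbaab => bbab => b
  | baaaaabbbba => aaaabbbba => aaaabbba => aaaabba => aaaaba => aaab => aaa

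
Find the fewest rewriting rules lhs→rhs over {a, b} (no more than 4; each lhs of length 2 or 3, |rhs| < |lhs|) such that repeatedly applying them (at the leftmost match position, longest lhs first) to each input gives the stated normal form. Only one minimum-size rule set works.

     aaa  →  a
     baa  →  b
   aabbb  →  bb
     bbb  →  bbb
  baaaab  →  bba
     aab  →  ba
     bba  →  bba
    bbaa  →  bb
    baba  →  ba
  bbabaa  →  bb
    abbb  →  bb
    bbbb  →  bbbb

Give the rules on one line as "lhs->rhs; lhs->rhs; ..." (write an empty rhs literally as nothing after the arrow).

aa->; aab->ba; ab->

  | aaa => a
  | baa => b
  | aabbb => babb => bb
  | bbb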